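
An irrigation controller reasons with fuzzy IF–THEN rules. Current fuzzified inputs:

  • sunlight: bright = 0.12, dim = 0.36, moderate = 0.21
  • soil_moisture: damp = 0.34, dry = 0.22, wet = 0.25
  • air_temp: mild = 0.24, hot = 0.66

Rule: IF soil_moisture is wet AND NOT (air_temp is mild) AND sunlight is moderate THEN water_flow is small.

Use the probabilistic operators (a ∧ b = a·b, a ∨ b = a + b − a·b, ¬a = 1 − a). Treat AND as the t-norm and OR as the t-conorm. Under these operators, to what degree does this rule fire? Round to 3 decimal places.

0.040

firing strength: wet=0.25, ¬mild=1−0.24=0.76, moderate=0.21; AND[a·b] → w = 0.0399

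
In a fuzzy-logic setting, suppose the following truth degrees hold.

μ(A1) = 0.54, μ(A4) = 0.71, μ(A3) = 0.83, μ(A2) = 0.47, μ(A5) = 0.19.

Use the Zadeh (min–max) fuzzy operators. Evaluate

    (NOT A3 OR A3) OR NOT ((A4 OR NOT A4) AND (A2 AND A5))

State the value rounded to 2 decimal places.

NOT A3 = 1 − 0.83 = 0.17
NOT A3 OR A3 = max(a, b) on (0.17, 0.83) = 0.83
NOT A4 = 1 − 0.71 = 0.29
A4 OR NOT A4 = max(a, b) on (0.71, 0.29) = 0.71
A2 AND A5 = min(a, b) on (0.47, 0.19) = 0.19
(A4 OR NOT A4) AND (A2 AND A5) = min(a, b) on (0.71, 0.19) = 0.19
NOT ((A4 OR NOT A4) AND (A2 AND A5)) = 1 − 0.19 = 0.81
(NOT A3 OR A3) OR NOT ((A4 OR NOT A4) AND (A2 AND A5)) = max(a, b) on (0.83, 0.81) = 0.83

0.83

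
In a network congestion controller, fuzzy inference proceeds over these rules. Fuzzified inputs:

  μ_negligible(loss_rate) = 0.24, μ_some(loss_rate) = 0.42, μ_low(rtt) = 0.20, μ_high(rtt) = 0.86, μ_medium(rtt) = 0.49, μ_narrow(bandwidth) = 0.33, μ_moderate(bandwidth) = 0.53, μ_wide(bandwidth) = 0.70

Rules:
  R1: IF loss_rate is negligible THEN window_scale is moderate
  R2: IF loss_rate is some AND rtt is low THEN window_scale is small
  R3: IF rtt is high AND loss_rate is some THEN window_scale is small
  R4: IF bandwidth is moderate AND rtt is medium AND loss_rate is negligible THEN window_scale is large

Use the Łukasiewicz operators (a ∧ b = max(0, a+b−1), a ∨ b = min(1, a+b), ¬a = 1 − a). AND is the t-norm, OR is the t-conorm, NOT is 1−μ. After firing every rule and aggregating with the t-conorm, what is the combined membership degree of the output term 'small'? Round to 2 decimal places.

R1: negligible=0.24 → w = 0.24
R2: some=0.42, low=0.20; AND[max(0, a+b−1)] → w = 0.00
R3: high=0.86, some=0.42; AND[max(0, a+b−1)] → w = 0.28
R4: moderate=0.53, medium=0.49, negligible=0.24; AND[max(0, a+b−1)] → w = 0.00
Rules with consequent 'small': {R2, R3} → strengths 0.00, 0.28
Aggregate via t-conorm [min(1, a+b)]: 0.28

0.28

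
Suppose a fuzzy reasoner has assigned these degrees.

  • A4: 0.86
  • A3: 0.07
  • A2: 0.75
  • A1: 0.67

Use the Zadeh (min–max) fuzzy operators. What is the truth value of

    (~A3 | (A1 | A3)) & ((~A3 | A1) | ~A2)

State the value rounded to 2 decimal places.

0.93

~A3 = 1 − 0.07 = 0.93
A1 | A3 = max(a, b) on (0.67, 0.07) = 0.67
~A3 | (A1 | A3) = max(a, b) on (0.93, 0.67) = 0.93
~A3 = 1 − 0.07 = 0.93
~A3 | A1 = max(a, b) on (0.93, 0.67) = 0.93
~A2 = 1 − 0.75 = 0.25
(~A3 | A1) | ~A2 = max(a, b) on (0.93, 0.25) = 0.93
(~A3 | (A1 | A3)) & ((~A3 | A1) | ~A2) = min(a, b) on (0.93, 0.93) = 0.93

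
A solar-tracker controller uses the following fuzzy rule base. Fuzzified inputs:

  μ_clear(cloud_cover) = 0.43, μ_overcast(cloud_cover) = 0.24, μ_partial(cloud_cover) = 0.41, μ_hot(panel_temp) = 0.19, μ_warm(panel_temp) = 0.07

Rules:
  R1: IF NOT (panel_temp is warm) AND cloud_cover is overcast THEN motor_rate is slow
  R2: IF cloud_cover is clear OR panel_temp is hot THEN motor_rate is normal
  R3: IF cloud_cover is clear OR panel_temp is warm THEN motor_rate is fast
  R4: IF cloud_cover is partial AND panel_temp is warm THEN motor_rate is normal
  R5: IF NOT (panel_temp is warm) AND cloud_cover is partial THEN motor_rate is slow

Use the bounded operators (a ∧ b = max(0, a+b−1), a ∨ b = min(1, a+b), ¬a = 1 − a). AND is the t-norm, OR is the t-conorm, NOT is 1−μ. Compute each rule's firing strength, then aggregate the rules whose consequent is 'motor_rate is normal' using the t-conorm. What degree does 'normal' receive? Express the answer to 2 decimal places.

0.62

R1: ¬warm=1−0.07=0.93, overcast=0.24; AND[max(0, a+b−1)] → w = 0.17
R2: clear=0.43, hot=0.19; OR[min(1, a+b)] → w = 0.62
R3: clear=0.43, warm=0.07; OR[min(1, a+b)] → w = 0.50
R4: partial=0.41, warm=0.07; AND[max(0, a+b−1)] → w = 0.00
R5: ¬warm=1−0.07=0.93, partial=0.41; AND[max(0, a+b−1)] → w = 0.34
Rules with consequent 'normal': {R2, R4} → strengths 0.62, 0.00
Aggregate via t-conorm [min(1, a+b)]: 0.62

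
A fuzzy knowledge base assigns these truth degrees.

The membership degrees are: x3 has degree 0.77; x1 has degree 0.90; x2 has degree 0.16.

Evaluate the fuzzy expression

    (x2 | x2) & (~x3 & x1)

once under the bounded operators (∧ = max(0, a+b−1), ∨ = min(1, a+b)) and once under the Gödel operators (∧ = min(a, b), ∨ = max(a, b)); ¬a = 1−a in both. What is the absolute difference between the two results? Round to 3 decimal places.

0.160

Under bounded:
  x2 | x2 = min(1, a+b) on (0.16, 0.16) = 0.32
  ~x3 = 1 − 0.77 = 0.23
  ~x3 & x1 = max(0, a+b−1) on (0.23, 0.90) = 0.13
  (x2 | x2) & (~x3 & x1) = max(0, a+b−1) on (0.32, 0.13) = 0.00
  → value = 0.0000
Under Gödel:
  x2 | x2 = max(a, b) on (0.16, 0.16) = 0.16
  ~x3 = 1 − 0.77 = 0.23
  ~x3 & x1 = min(a, b) on (0.23, 0.90) = 0.23
  (x2 | x2) & (~x3 & x1) = min(a, b) on (0.16, 0.23) = 0.16
  → value = 0.1600
|0.0000 − 0.1600| = 0.160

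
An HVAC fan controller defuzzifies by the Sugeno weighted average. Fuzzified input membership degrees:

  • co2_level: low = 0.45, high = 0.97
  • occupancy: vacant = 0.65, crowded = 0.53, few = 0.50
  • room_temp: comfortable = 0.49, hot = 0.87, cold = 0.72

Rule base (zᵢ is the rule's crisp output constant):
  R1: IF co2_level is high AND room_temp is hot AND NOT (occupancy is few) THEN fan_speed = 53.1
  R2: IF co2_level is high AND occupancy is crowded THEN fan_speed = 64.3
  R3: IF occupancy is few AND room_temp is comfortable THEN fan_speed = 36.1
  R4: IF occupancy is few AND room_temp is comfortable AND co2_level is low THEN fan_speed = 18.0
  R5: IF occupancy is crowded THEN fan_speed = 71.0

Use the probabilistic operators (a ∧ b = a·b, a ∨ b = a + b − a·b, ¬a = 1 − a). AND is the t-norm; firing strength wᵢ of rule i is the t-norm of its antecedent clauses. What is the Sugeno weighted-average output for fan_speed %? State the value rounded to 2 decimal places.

57.06

R1 (z=53.1): high=0.97, hot=0.87, ¬few=1−0.50=0.50; AND[a·b] → w = 0.4219
R2 (z=64.3): high=0.97, crowded=0.53; AND[a·b] → w = 0.5141
R3 (z=36.1): few=0.50, comfortable=0.49; AND[a·b] → w = 0.2450
R4 (z=18.0): few=0.50, comfortable=0.49, low=0.45; AND[a·b] → w = 0.1103
R5 (z=71.0): crowded=0.53 → w = 0.5300
Weighted average = (0.4219·53.1 + 0.5141·64.3 + 0.2450·36.1 + 0.1103·18.0 + 0.5300·71.0) / (0.4219 + 0.5141 + 0.2450 + 0.1103 + 0.5300)
  = 103.9212 / 1.8213 = 57.06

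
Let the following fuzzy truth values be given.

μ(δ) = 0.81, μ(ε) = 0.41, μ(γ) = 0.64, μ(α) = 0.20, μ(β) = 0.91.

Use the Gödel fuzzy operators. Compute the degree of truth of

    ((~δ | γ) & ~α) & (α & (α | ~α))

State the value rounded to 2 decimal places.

0.20

~δ = 1 − 0.81 = 0.19
~δ | γ = max(a, b) on (0.19, 0.64) = 0.64
~α = 1 − 0.20 = 0.80
(~δ | γ) & ~α = min(a, b) on (0.64, 0.80) = 0.64
~α = 1 − 0.20 = 0.80
α | ~α = max(a, b) on (0.20, 0.80) = 0.80
α & (α | ~α) = min(a, b) on (0.20, 0.80) = 0.20
((~δ | γ) & ~α) & (α & (α | ~α)) = min(a, b) on (0.64, 0.20) = 0.20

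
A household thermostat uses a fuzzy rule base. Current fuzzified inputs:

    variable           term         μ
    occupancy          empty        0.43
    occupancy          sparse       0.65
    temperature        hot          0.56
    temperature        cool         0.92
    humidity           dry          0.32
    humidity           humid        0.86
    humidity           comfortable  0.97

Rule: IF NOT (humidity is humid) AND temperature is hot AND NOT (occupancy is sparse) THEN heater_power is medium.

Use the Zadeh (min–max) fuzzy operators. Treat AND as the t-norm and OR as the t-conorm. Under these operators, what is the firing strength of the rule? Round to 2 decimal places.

0.14

firing strength: ¬humid=1−0.86=0.14, hot=0.56, ¬sparse=1−0.65=0.35; AND[min(a, b)] → w = 0.14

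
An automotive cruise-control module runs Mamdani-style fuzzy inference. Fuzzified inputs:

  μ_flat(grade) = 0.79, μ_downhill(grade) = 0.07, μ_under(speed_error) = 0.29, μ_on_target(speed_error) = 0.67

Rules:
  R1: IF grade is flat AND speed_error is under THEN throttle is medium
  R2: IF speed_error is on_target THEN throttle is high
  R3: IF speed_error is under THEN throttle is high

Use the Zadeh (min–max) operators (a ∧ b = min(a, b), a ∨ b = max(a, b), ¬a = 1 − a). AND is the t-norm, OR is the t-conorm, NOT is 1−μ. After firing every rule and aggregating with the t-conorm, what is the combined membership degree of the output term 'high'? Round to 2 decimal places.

R1: flat=0.79, under=0.29; AND[min(a, b)] → w = 0.29
R2: on_target=0.67 → w = 0.67
R3: under=0.29 → w = 0.29
Rules with consequent 'high': {R2, R3} → strengths 0.67, 0.29
Aggregate via t-conorm [max(a, b)]: 0.67

0.67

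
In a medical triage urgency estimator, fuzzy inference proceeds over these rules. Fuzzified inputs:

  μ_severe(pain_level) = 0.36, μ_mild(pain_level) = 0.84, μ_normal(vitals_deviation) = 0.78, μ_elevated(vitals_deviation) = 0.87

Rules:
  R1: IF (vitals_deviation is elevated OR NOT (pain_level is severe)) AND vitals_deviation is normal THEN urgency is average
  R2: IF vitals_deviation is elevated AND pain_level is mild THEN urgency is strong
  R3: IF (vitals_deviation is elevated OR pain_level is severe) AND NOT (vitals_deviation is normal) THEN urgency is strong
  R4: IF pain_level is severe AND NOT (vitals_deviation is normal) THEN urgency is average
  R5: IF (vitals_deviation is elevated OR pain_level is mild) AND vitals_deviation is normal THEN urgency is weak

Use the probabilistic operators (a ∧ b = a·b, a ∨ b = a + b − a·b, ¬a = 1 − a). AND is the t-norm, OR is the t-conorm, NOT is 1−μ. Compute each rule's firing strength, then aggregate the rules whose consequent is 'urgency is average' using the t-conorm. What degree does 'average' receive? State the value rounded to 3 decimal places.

0.764

R1: (elevated=0.87 OR ¬severe=1−0.36=0.64) = 0.9532; AND[a·b] with normal=0.78 → w = 0.7435
R2: elevated=0.87, mild=0.84; AND[a·b] → w = 0.7308
R3: (elevated=0.87 OR severe=0.36) = 0.9168; AND[a·b] with ¬normal=1−0.78=0.22 → w = 0.2017
R4: severe=0.36, ¬normal=1−0.78=0.22; AND[a·b] → w = 0.0792
R5: (elevated=0.87 OR mild=0.84) = 0.9792; AND[a·b] with normal=0.78 → w = 0.7638
Rules with consequent 'average': {R1, R4} → strengths 0.7435, 0.0792
Aggregate via t-conorm [a + b − a·b]: 0.7638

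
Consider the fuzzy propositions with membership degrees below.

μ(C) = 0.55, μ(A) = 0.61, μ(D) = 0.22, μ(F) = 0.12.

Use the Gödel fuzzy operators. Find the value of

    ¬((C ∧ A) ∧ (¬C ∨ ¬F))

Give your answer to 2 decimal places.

C ∧ A = min(a, b) on (0.55, 0.61) = 0.55
¬C = 1 − 0.55 = 0.45
¬F = 1 − 0.12 = 0.88
¬C ∨ ¬F = max(a, b) on (0.45, 0.88) = 0.88
(C ∧ A) ∧ (¬C ∨ ¬F) = min(a, b) on (0.55, 0.88) = 0.55
¬((C ∧ A) ∧ (¬C ∨ ¬F)) = 1 − 0.55 = 0.45

0.45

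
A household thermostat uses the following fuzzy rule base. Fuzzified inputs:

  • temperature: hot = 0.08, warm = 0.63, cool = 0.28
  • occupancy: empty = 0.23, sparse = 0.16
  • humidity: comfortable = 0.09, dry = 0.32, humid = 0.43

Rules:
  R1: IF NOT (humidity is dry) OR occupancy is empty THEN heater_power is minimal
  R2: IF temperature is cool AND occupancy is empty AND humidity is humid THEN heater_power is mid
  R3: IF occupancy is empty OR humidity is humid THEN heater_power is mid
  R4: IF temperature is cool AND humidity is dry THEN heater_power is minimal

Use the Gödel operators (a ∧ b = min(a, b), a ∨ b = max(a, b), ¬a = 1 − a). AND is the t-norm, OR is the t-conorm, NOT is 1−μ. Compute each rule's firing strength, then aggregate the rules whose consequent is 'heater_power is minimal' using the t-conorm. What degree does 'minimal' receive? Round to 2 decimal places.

R1: ¬dry=1−0.32=0.68, empty=0.23; OR[max(a, b)] → w = 0.68
R2: cool=0.28, empty=0.23, humid=0.43; AND[min(a, b)] → w = 0.23
R3: empty=0.23, humid=0.43; OR[max(a, b)] → w = 0.43
R4: cool=0.28, dry=0.32; AND[min(a, b)] → w = 0.28
Rules with consequent 'minimal': {R1, R4} → strengths 0.68, 0.28
Aggregate via t-conorm [max(a, b)]: 0.68

0.68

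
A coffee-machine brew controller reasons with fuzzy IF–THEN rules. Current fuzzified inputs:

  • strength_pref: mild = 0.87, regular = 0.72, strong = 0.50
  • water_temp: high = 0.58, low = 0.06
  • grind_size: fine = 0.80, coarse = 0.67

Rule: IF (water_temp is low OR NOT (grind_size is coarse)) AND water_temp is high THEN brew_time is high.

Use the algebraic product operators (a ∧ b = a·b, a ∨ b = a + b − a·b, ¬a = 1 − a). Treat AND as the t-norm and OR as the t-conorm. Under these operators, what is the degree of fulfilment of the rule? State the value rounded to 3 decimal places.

0.215

firing strength: (low=0.06 OR ¬coarse=1−0.67=0.33) = 0.3702; AND[a·b] with high=0.58 → w = 0.2147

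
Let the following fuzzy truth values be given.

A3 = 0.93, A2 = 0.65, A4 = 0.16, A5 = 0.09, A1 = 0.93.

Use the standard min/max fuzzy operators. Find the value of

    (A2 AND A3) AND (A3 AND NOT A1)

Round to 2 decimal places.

0.07

A2 AND A3 = min(a, b) on (0.65, 0.93) = 0.65
NOT A1 = 1 − 0.93 = 0.07
A3 AND NOT A1 = min(a, b) on (0.93, 0.07) = 0.07
(A2 AND A3) AND (A3 AND NOT A1) = min(a, b) on (0.65, 0.07) = 0.07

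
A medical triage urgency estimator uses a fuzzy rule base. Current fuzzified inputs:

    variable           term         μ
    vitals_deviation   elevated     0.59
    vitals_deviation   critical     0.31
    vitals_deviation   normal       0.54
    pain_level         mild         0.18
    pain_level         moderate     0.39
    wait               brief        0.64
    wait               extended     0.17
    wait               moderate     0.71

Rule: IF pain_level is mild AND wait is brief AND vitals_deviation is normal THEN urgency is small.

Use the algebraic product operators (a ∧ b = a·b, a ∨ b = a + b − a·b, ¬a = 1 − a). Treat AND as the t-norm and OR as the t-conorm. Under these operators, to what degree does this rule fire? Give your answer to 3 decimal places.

firing strength: mild=0.18, brief=0.64, normal=0.54; AND[a·b] → w = 0.0622

0.062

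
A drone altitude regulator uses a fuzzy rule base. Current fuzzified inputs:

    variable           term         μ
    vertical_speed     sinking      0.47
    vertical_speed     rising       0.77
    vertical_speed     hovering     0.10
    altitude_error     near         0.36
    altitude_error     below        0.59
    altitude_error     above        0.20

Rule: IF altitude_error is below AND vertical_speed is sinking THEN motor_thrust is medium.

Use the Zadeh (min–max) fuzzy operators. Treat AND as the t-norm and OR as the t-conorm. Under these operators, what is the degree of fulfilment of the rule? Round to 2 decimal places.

firing strength: below=0.59, sinking=0.47; AND[min(a, b)] → w = 0.47

0.47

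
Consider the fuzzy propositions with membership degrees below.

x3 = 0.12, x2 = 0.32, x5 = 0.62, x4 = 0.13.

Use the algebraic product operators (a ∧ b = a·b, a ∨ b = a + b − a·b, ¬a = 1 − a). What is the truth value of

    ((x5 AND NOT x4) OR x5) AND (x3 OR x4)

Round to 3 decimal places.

0.193

NOT x4 = 1 − 0.1300 = 0.8700
x5 AND NOT x4 = a·b on (0.6200, 0.8700) = 0.5394
(x5 AND NOT x4) OR x5 = a + b − a·b on (0.5394, 0.6200) = 0.8250
x3 OR x4 = a + b − a·b on (0.1200, 0.1300) = 0.2344
((x5 AND NOT x4) OR x5) AND (x3 OR x4) = a·b on (0.8250, 0.2344) = 0.1934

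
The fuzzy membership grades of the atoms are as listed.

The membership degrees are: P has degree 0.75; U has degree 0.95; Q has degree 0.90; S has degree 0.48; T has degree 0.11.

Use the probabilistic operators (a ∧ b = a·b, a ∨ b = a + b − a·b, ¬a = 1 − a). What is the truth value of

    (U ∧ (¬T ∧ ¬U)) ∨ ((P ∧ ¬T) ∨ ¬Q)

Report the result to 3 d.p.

¬T = 1 − 0.1100 = 0.8900
¬U = 1 − 0.9500 = 0.0500
¬T ∧ ¬U = a·b on (0.8900, 0.0500) = 0.0445
U ∧ (¬T ∧ ¬U) = a·b on (0.9500, 0.0445) = 0.0423
¬T = 1 − 0.1100 = 0.8900
P ∧ ¬T = a·b on (0.7500, 0.8900) = 0.6675
¬Q = 1 − 0.9000 = 0.1000
(P ∧ ¬T) ∨ ¬Q = a + b − a·b on (0.6675, 0.1000) = 0.7007
(U ∧ (¬T ∧ ¬U)) ∨ ((P ∧ ¬T) ∨ ¬Q) = a + b − a·b on (0.0423, 0.7007) = 0.7134

0.713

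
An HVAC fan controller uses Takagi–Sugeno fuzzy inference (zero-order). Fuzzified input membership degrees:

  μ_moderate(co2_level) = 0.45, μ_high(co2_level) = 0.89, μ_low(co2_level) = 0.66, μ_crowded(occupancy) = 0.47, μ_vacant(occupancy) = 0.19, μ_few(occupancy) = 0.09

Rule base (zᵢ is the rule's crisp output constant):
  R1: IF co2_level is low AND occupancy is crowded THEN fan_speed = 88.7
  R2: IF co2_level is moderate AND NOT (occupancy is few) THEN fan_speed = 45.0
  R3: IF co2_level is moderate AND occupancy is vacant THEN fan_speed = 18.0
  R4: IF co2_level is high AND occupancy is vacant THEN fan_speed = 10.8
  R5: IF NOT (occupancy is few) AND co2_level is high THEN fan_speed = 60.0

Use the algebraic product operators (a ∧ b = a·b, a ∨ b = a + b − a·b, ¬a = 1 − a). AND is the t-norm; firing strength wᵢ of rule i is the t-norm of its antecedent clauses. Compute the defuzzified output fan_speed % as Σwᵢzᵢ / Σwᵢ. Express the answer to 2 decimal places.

R1 (z=88.7): low=0.66, crowded=0.47; AND[a·b] → w = 0.3102
R2 (z=45.0): moderate=0.45, ¬few=1−0.09=0.91; AND[a·b] → w = 0.4095
R3 (z=18.0): moderate=0.45, vacant=0.19; AND[a·b] → w = 0.0855
R4 (z=10.8): high=0.89, vacant=0.19; AND[a·b] → w = 0.1691
R5 (z=60.0): ¬few=1−0.09=0.91, high=0.89; AND[a·b] → w = 0.8099
Weighted average = (0.3102·88.7 + 0.4095·45.0 + 0.0855·18.0 + 0.1691·10.8 + 0.8099·60.0) / (0.3102 + 0.4095 + 0.0855 + 0.1691 + 0.8099)
  = 97.9015 / 1.7842 = 54.87

54.87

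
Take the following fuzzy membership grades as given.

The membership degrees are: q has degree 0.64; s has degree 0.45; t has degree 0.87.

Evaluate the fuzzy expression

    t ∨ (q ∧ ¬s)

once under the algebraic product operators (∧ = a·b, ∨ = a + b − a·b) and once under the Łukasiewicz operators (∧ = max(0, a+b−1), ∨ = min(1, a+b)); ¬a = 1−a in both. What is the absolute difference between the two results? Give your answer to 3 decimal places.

0.084

Under algebraic product:
  ¬s = 1 − 0.4500 = 0.5500
  q ∧ ¬s = a·b on (0.6400, 0.5500) = 0.3520
  t ∨ (q ∧ ¬s) = a + b − a·b on (0.8700, 0.3520) = 0.9158
  → value = 0.9158
Under Łukasiewicz:
  ¬s = 1 − 0.45 = 0.55
  q ∧ ¬s = max(0, a+b−1) on (0.64, 0.55) = 0.19
  t ∨ (q ∧ ¬s) = min(1, a+b) on (0.87, 0.19) = 1.00
  → value = 1.0000
|0.9158 − 1.0000| = 0.084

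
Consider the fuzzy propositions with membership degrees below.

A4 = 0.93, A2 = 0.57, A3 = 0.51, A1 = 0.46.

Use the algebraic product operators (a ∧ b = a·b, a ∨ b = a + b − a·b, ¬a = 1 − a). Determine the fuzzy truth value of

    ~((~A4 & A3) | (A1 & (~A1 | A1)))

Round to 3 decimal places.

~A4 = 1 − 0.9300 = 0.0700
~A4 & A3 = a·b on (0.0700, 0.5100) = 0.0357
~A1 = 1 − 0.4600 = 0.5400
~A1 | A1 = a + b − a·b on (0.5400, 0.4600) = 0.7516
A1 & (~A1 | A1) = a·b on (0.4600, 0.7516) = 0.3457
(~A4 & A3) | (A1 & (~A1 | A1)) = a + b − a·b on (0.0357, 0.3457) = 0.3691
~((~A4 & A3) | (A1 & (~A1 | A1))) = 1 − 0.3691 = 0.6309

0.631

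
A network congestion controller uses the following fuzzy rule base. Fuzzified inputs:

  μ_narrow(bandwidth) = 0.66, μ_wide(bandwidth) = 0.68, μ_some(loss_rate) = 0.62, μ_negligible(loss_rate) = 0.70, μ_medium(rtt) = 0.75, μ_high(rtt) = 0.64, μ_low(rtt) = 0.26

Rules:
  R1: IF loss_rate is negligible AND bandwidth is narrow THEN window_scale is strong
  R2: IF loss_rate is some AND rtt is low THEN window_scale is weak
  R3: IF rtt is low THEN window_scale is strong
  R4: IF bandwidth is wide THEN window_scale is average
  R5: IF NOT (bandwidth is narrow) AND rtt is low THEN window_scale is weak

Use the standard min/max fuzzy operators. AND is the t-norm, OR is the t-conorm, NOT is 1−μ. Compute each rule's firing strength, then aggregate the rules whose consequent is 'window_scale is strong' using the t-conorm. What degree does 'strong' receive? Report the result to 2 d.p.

R1: negligible=0.70, narrow=0.66; AND[min(a, b)] → w = 0.66
R2: some=0.62, low=0.26; AND[min(a, b)] → w = 0.26
R3: low=0.26 → w = 0.26
R4: wide=0.68 → w = 0.68
R5: ¬narrow=1−0.66=0.34, low=0.26; AND[min(a, b)] → w = 0.26
Rules with consequent 'strong': {R1, R3} → strengths 0.66, 0.26
Aggregate via t-conorm [max(a, b)]: 0.66

0.66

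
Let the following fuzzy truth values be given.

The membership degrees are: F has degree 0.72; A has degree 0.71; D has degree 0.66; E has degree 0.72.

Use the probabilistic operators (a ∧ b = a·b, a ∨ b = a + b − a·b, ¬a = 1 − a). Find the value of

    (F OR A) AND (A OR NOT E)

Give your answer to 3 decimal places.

0.727

F OR A = a + b − a·b on (0.7200, 0.7100) = 0.9188
NOT E = 1 − 0.7200 = 0.2800
A OR NOT E = a + b − a·b on (0.7100, 0.2800) = 0.7912
(F OR A) AND (A OR NOT E) = a·b on (0.9188, 0.7912) = 0.7270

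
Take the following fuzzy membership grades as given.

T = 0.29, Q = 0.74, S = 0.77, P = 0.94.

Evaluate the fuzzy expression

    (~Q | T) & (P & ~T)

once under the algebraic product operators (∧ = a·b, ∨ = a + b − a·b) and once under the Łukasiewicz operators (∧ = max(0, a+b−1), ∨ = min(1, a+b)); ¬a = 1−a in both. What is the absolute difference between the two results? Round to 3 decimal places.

0.117

Under algebraic product:
  ~Q = 1 − 0.7400 = 0.2600
  ~Q | T = a + b − a·b on (0.2600, 0.2900) = 0.4746
  ~T = 1 − 0.2900 = 0.7100
  P & ~T = a·b on (0.9400, 0.7100) = 0.6674
  (~Q | T) & (P & ~T) = a·b on (0.4746, 0.6674) = 0.3167
  → value = 0.3167
Under Łukasiewicz:
  ~Q = 1 − 0.74 = 0.26
  ~Q | T = min(1, a+b) on (0.26, 0.29) = 0.55
  ~T = 1 − 0.29 = 0.71
  P & ~T = max(0, a+b−1) on (0.94, 0.71) = 0.65
  (~Q | T) & (P & ~T) = max(0, a+b−1) on (0.55, 0.65) = 0.20
  → value = 0.2000
|0.3167 − 0.2000| = 0.117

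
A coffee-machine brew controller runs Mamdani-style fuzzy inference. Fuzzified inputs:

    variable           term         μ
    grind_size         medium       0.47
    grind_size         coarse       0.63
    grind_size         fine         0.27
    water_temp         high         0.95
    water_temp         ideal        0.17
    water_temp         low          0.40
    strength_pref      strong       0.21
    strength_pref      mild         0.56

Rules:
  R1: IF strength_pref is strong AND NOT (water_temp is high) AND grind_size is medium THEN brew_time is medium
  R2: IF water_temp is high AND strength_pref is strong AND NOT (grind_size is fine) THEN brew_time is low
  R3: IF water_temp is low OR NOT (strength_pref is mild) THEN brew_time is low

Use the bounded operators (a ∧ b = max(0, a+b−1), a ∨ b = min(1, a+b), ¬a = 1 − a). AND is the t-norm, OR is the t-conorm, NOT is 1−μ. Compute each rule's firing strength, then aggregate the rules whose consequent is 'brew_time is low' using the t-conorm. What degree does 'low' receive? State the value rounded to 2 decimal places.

R1: strong=0.21, ¬high=1−0.95=0.05, medium=0.47; AND[max(0, a+b−1)] → w = 0.00
R2: high=0.95, strong=0.21, ¬fine=1−0.27=0.73; AND[max(0, a+b−1)] → w = 0.00
R3: low=0.40, ¬mild=1−0.56=0.44; OR[min(1, a+b)] → w = 0.84
Rules with consequent 'low': {R2, R3} → strengths 0.00, 0.84
Aggregate via t-conorm [min(1, a+b)]: 0.84

0.84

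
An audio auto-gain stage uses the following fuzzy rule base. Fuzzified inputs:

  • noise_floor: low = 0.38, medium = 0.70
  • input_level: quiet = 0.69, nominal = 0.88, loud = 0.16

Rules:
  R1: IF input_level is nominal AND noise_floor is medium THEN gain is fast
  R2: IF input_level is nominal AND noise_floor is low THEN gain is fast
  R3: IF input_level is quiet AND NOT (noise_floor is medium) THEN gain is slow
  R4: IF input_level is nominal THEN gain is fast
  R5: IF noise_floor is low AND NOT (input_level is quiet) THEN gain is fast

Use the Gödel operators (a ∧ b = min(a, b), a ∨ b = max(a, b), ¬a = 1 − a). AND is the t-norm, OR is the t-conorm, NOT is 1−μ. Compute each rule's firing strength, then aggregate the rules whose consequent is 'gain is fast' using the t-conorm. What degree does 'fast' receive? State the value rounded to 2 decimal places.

R1: nominal=0.88, medium=0.70; AND[min(a, b)] → w = 0.70
R2: nominal=0.88, low=0.38; AND[min(a, b)] → w = 0.38
R3: quiet=0.69, ¬medium=1−0.70=0.30; AND[min(a, b)] → w = 0.30
R4: nominal=0.88 → w = 0.88
R5: low=0.38, ¬quiet=1−0.69=0.31; AND[min(a, b)] → w = 0.31
Rules with consequent 'fast': {R1, R2, R4, R5} → strengths 0.70, 0.38, 0.88, 0.31
Aggregate via t-conorm [max(a, b)]: 0.88

0.88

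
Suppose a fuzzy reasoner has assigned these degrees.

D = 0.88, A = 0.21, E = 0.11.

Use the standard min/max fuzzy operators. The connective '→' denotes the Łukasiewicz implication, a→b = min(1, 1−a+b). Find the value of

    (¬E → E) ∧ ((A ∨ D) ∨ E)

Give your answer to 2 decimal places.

¬E = 1 − 0.11 = 0.89
¬E → E  [Łukasiewicz: min(1, 1−a+b)] with a=0.89, b=0.11 → 0.22
A ∨ D = max(a, b) on (0.21, 0.88) = 0.88
(A ∨ D) ∨ E = max(a, b) on (0.88, 0.11) = 0.88
(¬E → E) ∧ ((A ∨ D) ∨ E) = min(a, b) on (0.22, 0.88) = 0.22

0.22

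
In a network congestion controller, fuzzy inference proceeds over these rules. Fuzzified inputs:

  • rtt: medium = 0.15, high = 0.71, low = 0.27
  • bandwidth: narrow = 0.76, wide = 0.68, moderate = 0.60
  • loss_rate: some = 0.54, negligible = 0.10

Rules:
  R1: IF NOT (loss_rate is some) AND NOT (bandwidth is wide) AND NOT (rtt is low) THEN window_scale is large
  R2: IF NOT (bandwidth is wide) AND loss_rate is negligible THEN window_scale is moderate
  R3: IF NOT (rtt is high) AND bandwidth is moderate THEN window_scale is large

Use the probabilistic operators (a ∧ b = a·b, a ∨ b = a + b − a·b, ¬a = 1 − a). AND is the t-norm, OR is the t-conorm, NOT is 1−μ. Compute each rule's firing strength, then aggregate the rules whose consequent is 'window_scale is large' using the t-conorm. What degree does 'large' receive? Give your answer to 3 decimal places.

R1: ¬some=1−0.54=0.46, ¬wide=1−0.68=0.32, ¬low=1−0.27=0.73; AND[a·b] → w = 0.1075
R2: ¬wide=1−0.68=0.32, negligible=0.10; AND[a·b] → w = 0.0320
R3: ¬high=1−0.71=0.29, moderate=0.60; AND[a·b] → w = 0.1740
Rules with consequent 'large': {R1, R3} → strengths 0.1075, 0.1740
Aggregate via t-conorm [a + b − a·b]: 0.2628

0.263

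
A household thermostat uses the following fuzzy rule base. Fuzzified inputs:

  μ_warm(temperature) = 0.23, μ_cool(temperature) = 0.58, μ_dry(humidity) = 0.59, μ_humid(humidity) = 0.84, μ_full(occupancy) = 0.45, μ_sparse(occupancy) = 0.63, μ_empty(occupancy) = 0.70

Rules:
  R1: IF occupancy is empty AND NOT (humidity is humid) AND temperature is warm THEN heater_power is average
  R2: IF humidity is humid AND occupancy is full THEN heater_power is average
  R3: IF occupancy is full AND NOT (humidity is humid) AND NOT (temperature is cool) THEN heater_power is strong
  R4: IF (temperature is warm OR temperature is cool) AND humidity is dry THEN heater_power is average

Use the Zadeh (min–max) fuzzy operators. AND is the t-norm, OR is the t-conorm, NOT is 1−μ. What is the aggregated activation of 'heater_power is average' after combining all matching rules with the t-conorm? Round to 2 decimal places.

R1: empty=0.70, ¬humid=1−0.84=0.16, warm=0.23; AND[min(a, b)] → w = 0.16
R2: humid=0.84, full=0.45; AND[min(a, b)] → w = 0.45
R3: full=0.45, ¬humid=1−0.84=0.16, ¬cool=1−0.58=0.42; AND[min(a, b)] → w = 0.16
R4: (warm=0.23 OR cool=0.58) = 0.58; AND[min(a, b)] with dry=0.59 → w = 0.58
Rules with consequent 'average': {R1, R2, R4} → strengths 0.16, 0.45, 0.58
Aggregate via t-conorm [max(a, b)]: 0.58

0.58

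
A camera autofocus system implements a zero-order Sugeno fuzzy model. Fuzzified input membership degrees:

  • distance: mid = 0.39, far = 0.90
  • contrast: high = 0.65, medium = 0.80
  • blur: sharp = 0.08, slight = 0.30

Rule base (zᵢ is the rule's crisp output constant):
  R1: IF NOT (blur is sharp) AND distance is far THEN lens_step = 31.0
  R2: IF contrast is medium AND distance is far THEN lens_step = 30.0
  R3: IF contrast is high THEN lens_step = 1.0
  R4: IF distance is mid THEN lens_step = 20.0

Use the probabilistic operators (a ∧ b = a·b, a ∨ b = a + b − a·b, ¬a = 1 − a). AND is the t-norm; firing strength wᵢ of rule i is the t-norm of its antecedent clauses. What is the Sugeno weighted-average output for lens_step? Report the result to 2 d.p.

R1 (z=31.0): ¬sharp=1−0.08=0.92, far=0.90; AND[a·b] → w = 0.8280
R2 (z=30.0): medium=0.80, far=0.90; AND[a·b] → w = 0.7200
R3 (z=1.0): high=0.65 → w = 0.6500
R4 (z=20.0): mid=0.39 → w = 0.3900
Weighted average = (0.8280·31.0 + 0.7200·30.0 + 0.6500·1.0 + 0.3900·20.0) / (0.8280 + 0.7200 + 0.6500 + 0.3900)
  = 55.7180 / 2.5880 = 21.53

21.53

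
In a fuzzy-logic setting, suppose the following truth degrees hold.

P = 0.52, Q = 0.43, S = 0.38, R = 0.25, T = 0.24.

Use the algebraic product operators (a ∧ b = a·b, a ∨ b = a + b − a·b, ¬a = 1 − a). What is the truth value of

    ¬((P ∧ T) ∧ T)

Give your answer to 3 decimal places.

P ∧ T = a·b on (0.5200, 0.2400) = 0.1248
(P ∧ T) ∧ T = a·b on (0.1248, 0.2400) = 0.0300
¬((P ∧ T) ∧ T) = 1 − 0.0300 = 0.9700

0.970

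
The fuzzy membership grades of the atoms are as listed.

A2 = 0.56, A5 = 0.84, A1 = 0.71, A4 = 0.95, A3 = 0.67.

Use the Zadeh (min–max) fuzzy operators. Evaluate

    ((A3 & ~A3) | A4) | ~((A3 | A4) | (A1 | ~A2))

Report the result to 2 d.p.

0.95

~A3 = 1 − 0.67 = 0.33
A3 & ~A3 = min(a, b) on (0.67, 0.33) = 0.33
(A3 & ~A3) | A4 = max(a, b) on (0.33, 0.95) = 0.95
A3 | A4 = max(a, b) on (0.67, 0.95) = 0.95
~A2 = 1 − 0.56 = 0.44
A1 | ~A2 = max(a, b) on (0.71, 0.44) = 0.71
(A3 | A4) | (A1 | ~A2) = max(a, b) on (0.95, 0.71) = 0.95
~((A3 | A4) | (A1 | ~A2)) = 1 − 0.95 = 0.05
((A3 & ~A3) | A4) | ~((A3 | A4) | (A1 | ~A2)) = max(a, b) on (0.95, 0.05) = 0.95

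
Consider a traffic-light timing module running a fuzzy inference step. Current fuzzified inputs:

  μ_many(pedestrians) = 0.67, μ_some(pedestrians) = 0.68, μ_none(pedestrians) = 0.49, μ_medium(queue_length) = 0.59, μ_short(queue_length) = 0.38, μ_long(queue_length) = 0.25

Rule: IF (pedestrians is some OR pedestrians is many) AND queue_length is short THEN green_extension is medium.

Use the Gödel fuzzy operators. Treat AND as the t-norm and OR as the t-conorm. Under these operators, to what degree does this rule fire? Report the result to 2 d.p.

firing strength: (some=0.68 OR many=0.67) = 0.68; AND[min(a, b)] with short=0.38 → w = 0.38

0.38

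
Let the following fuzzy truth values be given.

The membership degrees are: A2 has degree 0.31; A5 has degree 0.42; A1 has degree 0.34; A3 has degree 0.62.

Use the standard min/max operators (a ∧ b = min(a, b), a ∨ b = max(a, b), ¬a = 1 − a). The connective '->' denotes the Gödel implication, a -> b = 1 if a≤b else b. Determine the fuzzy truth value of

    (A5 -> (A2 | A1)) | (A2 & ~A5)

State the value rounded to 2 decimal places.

A2 | A1 = max(a, b) on (0.31, 0.34) = 0.34
A5 -> (A2 | A1)  [Gödel: 1 if a≤b else b] with a=0.42, b=0.34 → 0.34
~A5 = 1 − 0.42 = 0.58
A2 & ~A5 = min(a, b) on (0.31, 0.58) = 0.31
(A5 -> (A2 | A1)) | (A2 & ~A5) = max(a, b) on (0.34, 0.31) = 0.34

0.34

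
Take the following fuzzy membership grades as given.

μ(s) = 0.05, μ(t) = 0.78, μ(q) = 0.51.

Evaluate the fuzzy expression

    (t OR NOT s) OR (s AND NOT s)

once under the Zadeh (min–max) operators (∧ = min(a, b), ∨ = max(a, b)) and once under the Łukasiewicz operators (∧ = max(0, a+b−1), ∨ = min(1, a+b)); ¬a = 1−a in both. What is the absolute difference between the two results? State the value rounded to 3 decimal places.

0.050

Under Zadeh (min–max):
  NOT s = 1 − 0.05 = 0.95
  t OR NOT s = max(a, b) on (0.78, 0.95) = 0.95
  NOT s = 1 − 0.05 = 0.95
  s AND NOT s = min(a, b) on (0.05, 0.95) = 0.05
  (t OR NOT s) OR (s AND NOT s) = max(a, b) on (0.95, 0.05) = 0.95
  → value = 0.9500
Under Łukasiewicz:
  NOT s = 1 − 0.05 = 0.95
  t OR NOT s = min(1, a+b) on (0.78, 0.95) = 1.00
  NOT s = 1 − 0.05 = 0.95
  s AND NOT s = max(0, a+b−1) on (0.05, 0.95) = 0.00
  (t OR NOT s) OR (s AND NOT s) = min(1, a+b) on (1.00, 0.00) = 1.00
  → value = 1.0000
|0.9500 − 1.0000| = 0.050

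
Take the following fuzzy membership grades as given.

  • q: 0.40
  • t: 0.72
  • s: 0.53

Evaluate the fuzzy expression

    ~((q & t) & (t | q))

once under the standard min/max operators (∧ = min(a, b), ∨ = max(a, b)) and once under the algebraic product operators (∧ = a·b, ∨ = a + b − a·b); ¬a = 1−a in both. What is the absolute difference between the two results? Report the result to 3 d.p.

Under standard min/max:
  q & t = min(a, b) on (0.40, 0.72) = 0.40
  t | q = max(a, b) on (0.72, 0.40) = 0.72
  (q & t) & (t | q) = min(a, b) on (0.40, 0.72) = 0.40
  ~((q & t) & (t | q)) = 1 − 0.40 = 0.60
  → value = 0.6000
Under algebraic product:
  q & t = a·b on (0.4000, 0.7200) = 0.2880
  t | q = a + b − a·b on (0.7200, 0.4000) = 0.8320
  (q & t) & (t | q) = a·b on (0.2880, 0.8320) = 0.2396
  ~((q & t) & (t | q)) = 1 − 0.2396 = 0.7604
  → value = 0.7604
|0.6000 − 0.7604| = 0.160

0.160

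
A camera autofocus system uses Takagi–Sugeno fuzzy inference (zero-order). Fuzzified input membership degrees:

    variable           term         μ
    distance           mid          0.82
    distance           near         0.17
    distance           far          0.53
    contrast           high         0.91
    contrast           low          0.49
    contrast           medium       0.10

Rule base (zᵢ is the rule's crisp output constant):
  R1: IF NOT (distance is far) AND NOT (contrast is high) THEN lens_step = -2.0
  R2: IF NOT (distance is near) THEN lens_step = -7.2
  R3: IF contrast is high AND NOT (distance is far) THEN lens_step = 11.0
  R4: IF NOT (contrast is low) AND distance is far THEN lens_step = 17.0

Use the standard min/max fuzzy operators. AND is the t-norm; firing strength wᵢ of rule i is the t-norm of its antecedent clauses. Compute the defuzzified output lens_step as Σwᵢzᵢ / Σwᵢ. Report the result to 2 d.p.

4.04

R1 (z=-2.0): ¬far=1−0.53=0.47, ¬high=1−0.91=0.09; AND[min(a, b)] → w = 0.09
R2 (z=-7.2): ¬near=1−0.17=0.83 → w = 0.83
R3 (z=11.0): high=0.91, ¬far=1−0.53=0.47; AND[min(a, b)] → w = 0.47
R4 (z=17.0): ¬low=1−0.49=0.51, far=0.53; AND[min(a, b)] → w = 0.51
Weighted average = (0.09·-2.0 + 0.83·-7.2 + 0.47·11.0 + 0.51·17.0) / (0.09 + 0.83 + 0.47 + 0.51)
  = 7.6840 / 1.9000 = 4.04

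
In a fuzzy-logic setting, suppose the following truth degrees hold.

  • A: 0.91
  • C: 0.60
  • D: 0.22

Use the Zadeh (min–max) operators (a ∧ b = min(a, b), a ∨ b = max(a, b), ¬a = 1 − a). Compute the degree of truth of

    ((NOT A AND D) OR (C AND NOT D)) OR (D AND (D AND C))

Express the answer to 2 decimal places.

0.60

NOT A = 1 − 0.91 = 0.09
NOT A AND D = min(a, b) on (0.09, 0.22) = 0.09
NOT D = 1 − 0.22 = 0.78
C AND NOT D = min(a, b) on (0.60, 0.78) = 0.60
(NOT A AND D) OR (C AND NOT D) = max(a, b) on (0.09, 0.60) = 0.60
D AND C = min(a, b) on (0.22, 0.60) = 0.22
D AND (D AND C) = min(a, b) on (0.22, 0.22) = 0.22
((NOT A AND D) OR (C AND NOT D)) OR (D AND (D AND C)) = max(a, b) on (0.60, 0.22) = 0.60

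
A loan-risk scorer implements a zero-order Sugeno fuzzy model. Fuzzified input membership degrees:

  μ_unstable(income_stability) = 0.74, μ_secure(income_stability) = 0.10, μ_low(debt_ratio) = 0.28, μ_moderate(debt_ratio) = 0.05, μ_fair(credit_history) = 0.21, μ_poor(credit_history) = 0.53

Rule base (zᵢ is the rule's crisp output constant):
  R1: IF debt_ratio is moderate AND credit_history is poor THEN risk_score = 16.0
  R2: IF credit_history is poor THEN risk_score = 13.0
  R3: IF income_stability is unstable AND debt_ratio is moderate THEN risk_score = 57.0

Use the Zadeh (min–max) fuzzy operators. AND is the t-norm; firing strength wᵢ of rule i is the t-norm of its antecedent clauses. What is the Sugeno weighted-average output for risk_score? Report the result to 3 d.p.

16.730

R1 (z=16.0): moderate=0.05, poor=0.53; AND[min(a, b)] → w = 0.05
R2 (z=13.0): poor=0.53 → w = 0.53
R3 (z=57.0): unstable=0.74, moderate=0.05; AND[min(a, b)] → w = 0.05
Weighted average = (0.05·16.0 + 0.53·13.0 + 0.05·57.0) / (0.05 + 0.53 + 0.05)
  = 10.5400 / 0.6300 = 16.730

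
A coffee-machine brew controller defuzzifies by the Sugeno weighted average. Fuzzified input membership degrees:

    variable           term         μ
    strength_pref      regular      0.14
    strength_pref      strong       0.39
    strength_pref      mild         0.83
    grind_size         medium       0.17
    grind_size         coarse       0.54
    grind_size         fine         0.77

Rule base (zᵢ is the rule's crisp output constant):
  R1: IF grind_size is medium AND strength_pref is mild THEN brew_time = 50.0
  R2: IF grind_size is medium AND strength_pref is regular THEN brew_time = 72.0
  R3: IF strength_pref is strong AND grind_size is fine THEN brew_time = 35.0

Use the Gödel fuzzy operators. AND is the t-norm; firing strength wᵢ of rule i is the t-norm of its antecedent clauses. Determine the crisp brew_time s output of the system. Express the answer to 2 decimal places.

R1 (z=50.0): medium=0.17, mild=0.83; AND[min(a, b)] → w = 0.17
R2 (z=72.0): medium=0.17, regular=0.14; AND[min(a, b)] → w = 0.14
R3 (z=35.0): strong=0.39, fine=0.77; AND[min(a, b)] → w = 0.39
Weighted average = (0.17·50.0 + 0.14·72.0 + 0.39·35.0) / (0.17 + 0.14 + 0.39)
  = 32.2300 / 0.7000 = 46.04

46.04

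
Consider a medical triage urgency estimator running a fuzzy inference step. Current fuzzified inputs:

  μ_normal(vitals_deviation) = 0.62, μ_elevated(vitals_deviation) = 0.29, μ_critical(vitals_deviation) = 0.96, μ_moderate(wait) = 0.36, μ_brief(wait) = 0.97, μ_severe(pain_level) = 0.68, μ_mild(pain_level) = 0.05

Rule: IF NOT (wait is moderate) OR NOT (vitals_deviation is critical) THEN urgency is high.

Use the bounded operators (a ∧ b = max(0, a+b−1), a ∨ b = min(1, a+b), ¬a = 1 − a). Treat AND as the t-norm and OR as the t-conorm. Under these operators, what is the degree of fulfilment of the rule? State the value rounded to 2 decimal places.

firing strength: ¬moderate=1−0.36=0.64, ¬critical=1−0.96=0.04; OR[min(1, a+b)] → w = 0.68

0.68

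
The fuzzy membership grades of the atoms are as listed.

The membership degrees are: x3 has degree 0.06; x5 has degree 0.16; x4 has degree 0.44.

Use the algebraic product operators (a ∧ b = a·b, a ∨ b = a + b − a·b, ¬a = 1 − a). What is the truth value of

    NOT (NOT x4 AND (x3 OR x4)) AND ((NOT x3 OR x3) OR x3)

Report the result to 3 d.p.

NOT x4 = 1 − 0.4400 = 0.5600
x3 OR x4 = a + b − a·b on (0.0600, 0.4400) = 0.4736
NOT x4 AND (x3 OR x4) = a·b on (0.5600, 0.4736) = 0.2652
NOT (NOT x4 AND (x3 OR x4)) = 1 − 0.2652 = 0.7348
NOT x3 = 1 − 0.0600 = 0.9400
NOT x3 OR x3 = a + b − a·b on (0.9400, 0.0600) = 0.9436
(NOT x3 OR x3) OR x3 = a + b − a·b on (0.9436, 0.0600) = 0.9470
NOT (NOT x4 AND (x3 OR x4)) AND ((NOT x3 OR x3) OR x3) = a·b on (0.7348, 0.9470) = 0.6958

0.696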